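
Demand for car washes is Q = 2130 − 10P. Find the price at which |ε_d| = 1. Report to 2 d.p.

For linear demand Q = a − bP, ε = −bP/(a − bP). |ε| = 1 when bP = a − bP, i.e. P = a/(2b).
P = 2130/(2·10) = 2130/20 = 106.5000.

106.50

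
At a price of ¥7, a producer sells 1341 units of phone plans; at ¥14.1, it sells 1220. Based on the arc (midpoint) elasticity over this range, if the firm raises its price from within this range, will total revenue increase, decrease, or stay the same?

Arc ε = (-121/7.1)(10.55/1280.5) ≈ -0.140.
|ε| = 0.14 < 1, so demand is inelastic. A price rise therefore raises total revenue.

increase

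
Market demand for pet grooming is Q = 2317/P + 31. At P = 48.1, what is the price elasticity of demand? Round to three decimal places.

At P = 48.1, Q = 79.170.
dQ/dP = −2317/P² = -1.001.
ε = (dQ/dP)(P/Q) = (-1.001)(48.1/79.170).

-0.608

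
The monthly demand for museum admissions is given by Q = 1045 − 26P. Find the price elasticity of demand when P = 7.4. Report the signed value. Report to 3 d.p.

At P = 7.4, Q = 852.600.
dQ/dP = −26.
ε = (dQ/dP)(P/Q) = (-26)(7.4/852.600).
|ε| < 1, so demand is inelastic at this price.

-0.226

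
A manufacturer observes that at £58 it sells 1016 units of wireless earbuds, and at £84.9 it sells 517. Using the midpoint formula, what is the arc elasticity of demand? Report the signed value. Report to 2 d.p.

ΔQ = 517 − 1016 = -499; ΔP = 84.9 − 58 = 26.9.
Midpoints: P̄ = 71.45, Q̄ = 766.5.
ε = (ΔQ/ΔP)(P̄/Q̄) = (-499/26.9)(71.45/766.5).

-1.73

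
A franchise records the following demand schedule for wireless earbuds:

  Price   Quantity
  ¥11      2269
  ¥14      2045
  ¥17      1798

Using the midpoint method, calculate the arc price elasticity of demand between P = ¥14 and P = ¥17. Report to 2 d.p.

-0.66

At P = 14, Q = 2045; at P = 17, Q = 1798.
ΔQ = -247, ΔP = 3. Midpoints: P̄ = 15.50, Q̄ = 1921.5.
ε = (ΔQ/ΔP)(P̄/Q̄) = (-247/3)(15.50/1921.5).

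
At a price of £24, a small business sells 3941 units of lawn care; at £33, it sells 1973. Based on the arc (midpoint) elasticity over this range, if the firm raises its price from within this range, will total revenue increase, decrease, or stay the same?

decrease

Arc ε = (-1968/9)(28.50/2957.0) ≈ -2.108.
|ε| = 2.11 > 1, so demand is elastic. A price rise therefore reduces total revenue.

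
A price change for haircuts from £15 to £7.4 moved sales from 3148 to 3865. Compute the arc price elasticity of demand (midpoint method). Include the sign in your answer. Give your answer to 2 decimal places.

-0.30

ΔQ = 3865 − 3148 = 717; ΔP = 7.4 − 15 = -7.6.
Midpoints: P̄ = 11.20, Q̄ = 3506.5.
ε = (ΔQ/ΔP)(P̄/Q̄) = (717/-7.6)(11.20/3506.5).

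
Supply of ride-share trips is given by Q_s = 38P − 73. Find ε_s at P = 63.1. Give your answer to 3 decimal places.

At P = 63.1, Q_s = 2324.80.
dQ_s/dP = 38.
ε_s = (dQ_s/dP)(P/Q_s) = (38)(63.1/2324.80).

1.031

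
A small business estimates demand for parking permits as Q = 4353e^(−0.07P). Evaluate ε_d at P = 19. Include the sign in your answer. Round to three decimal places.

At P = 19, Q = 1151.270.
dQ/dP = −0.07·4353e^(−0.07P) = −0.07Q = -80.589.
ε = (dQ/dP)(P/Q) = (-80.589)(19/1151.270).

-1.330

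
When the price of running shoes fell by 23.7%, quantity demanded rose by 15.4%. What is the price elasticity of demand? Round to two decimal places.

ε = %ΔQ / %ΔP = (15.4)/(-23.7) = -0.650.

-0.65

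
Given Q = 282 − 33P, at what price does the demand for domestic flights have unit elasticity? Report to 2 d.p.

4.27

For linear demand Q = a − bP, ε = −bP/(a − bP). |ε| = 1 when bP = a − bP, i.e. P = a/(2b).
P = 282/(2·33) = 282/66 = 4.2727.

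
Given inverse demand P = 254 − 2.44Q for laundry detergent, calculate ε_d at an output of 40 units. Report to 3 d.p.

-1.602

At Q = 40, P = 254 − 2.44(40) = 156.40.
dP/dQ = −2.44, so dQ/dP = 1/(−2.44) = -0.410.
ε = (dQ/dP)(P/Q) = (-0.410)(156.40/40).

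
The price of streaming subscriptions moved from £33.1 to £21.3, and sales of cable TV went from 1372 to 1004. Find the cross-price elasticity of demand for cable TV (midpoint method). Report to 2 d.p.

ΔQ_x = 1004 − 1372 = -368; ΔP_y = 21.3 − 33.1 = -11.8.
Midpoints: P̄_y = 27.20, Q̄_x = 1188.0.
ε_xy = (ΔQ_x/ΔP_y)(P̄_y/Q̄_x) = (-368/-11.8)(27.20/1188.0).
ε_xy > 0, so the goods are substitutes.

0.71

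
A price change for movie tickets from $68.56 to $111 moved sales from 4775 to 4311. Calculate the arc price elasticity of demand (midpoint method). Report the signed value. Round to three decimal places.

-0.216

ΔQ = 4311 − 4775 = -464; ΔP = 111 − 68.56 = 42.44.
Midpoints: P̄ = 89.78, Q̄ = 4543.0.
ε = (ΔQ/ΔP)(P̄/Q̄) = (-464/42.44)(89.78/4543.0).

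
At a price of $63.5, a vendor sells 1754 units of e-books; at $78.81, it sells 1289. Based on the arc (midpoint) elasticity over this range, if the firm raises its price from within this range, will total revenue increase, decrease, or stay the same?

Arc ε = (-465/15.31)(71.16/1521.5) ≈ -1.420.
|ε| = 1.42 > 1, so demand is elastic. A price rise therefore reduces total revenue.

decrease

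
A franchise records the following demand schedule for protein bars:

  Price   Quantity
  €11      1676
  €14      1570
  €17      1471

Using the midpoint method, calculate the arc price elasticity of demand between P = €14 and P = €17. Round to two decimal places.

At P = 14, Q = 1570; at P = 17, Q = 1471.
ΔQ = -99, ΔP = 3. Midpoints: P̄ = 15.50, Q̄ = 1520.5.
ε = (ΔQ/ΔP)(P̄/Q̄) = (-99/3)(15.50/1520.5).

-0.34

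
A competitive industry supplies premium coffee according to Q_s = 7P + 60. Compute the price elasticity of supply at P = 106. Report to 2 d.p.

0.93

At P = 106, Q_s = 802.
dQ_s/dP = 7.
ε_s = (dQ_s/dP)(P/Q_s) = (7)(106/802).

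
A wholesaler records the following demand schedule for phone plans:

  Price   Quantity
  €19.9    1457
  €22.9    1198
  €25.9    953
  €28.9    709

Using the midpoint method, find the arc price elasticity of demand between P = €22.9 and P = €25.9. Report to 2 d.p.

At P = 22.9, Q = 1198; at P = 25.9, Q = 953.
ΔQ = -245, ΔP = 3.0. Midpoints: P̄ = 24.40, Q̄ = 1075.5.
ε = (ΔQ/ΔP)(P̄/Q̄) = (-245/3.0)(24.40/1075.5).

-1.85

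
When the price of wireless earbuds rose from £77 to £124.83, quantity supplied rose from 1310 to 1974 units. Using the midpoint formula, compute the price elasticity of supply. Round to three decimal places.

ΔQ = 1974 − 1310 = 664; ΔP = 124.83 − 77 = 47.83.
Midpoints: P̄ = 100.91, Q̄ = 1642.0.
ε_s = (ΔQ/ΔP)(P̄/Q̄) = (664/47.83)(100.91/1642.0).

0.853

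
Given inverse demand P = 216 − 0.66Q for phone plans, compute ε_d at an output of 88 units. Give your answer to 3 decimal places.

-2.719

At Q = 88, P = 216 − 0.66(88) = 157.92.
dP/dQ = −0.66, so dQ/dP = 1/(−0.66) = -1.515.
ε = (dQ/dP)(P/Q) = (-1.515)(157.92/88).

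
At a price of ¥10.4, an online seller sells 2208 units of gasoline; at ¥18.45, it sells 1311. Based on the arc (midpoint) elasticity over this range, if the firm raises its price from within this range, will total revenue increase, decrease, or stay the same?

Arc ε = (-897/8.05)(14.43/1759.5) ≈ -0.914.
|ε| = 0.91 < 1, so demand is inelastic. A price rise therefore raises total revenue.

increase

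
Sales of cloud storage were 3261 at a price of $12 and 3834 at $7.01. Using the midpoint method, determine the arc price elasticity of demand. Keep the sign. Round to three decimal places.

-0.308

ΔQ = 3834 − 3261 = 573; ΔP = 7.01 − 12 = -4.99.
Midpoints: P̄ = 9.50, Q̄ = 3547.5.
ε = (ΔQ/ΔP)(P̄/Q̄) = (573/-4.99)(9.50/3547.5).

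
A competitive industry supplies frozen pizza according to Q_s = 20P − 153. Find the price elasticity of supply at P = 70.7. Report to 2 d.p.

At P = 70.7, Q_s = 1261.
dQ_s/dP = 20.
ε_s = (dQ_s/dP)(P/Q_s) = (20)(70.7/1261).

1.12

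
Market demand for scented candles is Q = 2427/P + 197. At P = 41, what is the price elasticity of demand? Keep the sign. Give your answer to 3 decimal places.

-0.231

At P = 41, Q = 256.195.
dQ/dP = −2427/P² = -1.444.
ε = (dQ/dP)(P/Q) = (-1.444)(41/256.195).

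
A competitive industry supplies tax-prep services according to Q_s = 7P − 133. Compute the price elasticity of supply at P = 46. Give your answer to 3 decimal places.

At P = 46, Q_s = 189.
dQ_s/dP = 7.
ε_s = (dQ_s/dP)(P/Q_s) = (7)(46/189).

1.704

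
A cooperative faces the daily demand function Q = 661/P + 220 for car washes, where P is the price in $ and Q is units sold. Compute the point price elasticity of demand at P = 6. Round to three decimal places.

At P = 6, Q = 330.167.
dQ/dP = −661/P² = -18.361.
ε = (dQ/dP)(P/Q) = (-18.361)(6/330.167).

-0.334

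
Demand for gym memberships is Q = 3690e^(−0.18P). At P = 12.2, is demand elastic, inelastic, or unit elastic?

elastic

Q = 410.502, dQ/dP = -73.890.
ε = (dQ/dP)(P/Q) ≈ -2.196.
|ε| = 2.20 > 1.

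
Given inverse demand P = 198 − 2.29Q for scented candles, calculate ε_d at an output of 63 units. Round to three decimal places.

At Q = 63, P = 198 − 2.29(63) = 53.73.
dP/dQ = −2.29, so dQ/dP = 1/(−2.29) = -0.437.
ε = (dQ/dP)(P/Q) = (-0.437)(53.73/63).

-0.372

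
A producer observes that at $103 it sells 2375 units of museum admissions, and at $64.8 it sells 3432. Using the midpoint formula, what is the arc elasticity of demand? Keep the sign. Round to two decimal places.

-0.80

ΔQ = 3432 − 2375 = 1057; ΔP = 64.8 − 103 = -38.2.
Midpoints: P̄ = 83.90, Q̄ = 2903.5.
ε = (ΔQ/ΔP)(P̄/Q̄) = (1057/-38.2)(83.90/2903.5).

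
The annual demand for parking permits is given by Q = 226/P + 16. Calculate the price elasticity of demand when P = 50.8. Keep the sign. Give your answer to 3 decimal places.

-0.218

At P = 50.8, Q = 20.449.
dQ/dP = −226/P² = -0.088.
ε = (dQ/dP)(P/Q) = (-0.088)(50.8/20.449).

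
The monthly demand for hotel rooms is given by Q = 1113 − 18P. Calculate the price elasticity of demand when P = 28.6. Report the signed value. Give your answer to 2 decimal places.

At P = 28.6, Q = 598.200.
dQ/dP = −18.
ε = (dQ/dP)(P/Q) = (-18)(28.6/598.200).

-0.86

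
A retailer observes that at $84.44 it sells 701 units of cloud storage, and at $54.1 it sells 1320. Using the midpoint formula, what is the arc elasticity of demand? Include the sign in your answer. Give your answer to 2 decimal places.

-1.40

ΔQ = 1320 − 701 = 619; ΔP = 54.1 − 84.44 = -30.34.
Midpoints: P̄ = 69.27, Q̄ = 1010.5.
ε = (ΔQ/ΔP)(P̄/Q̄) = (619/-30.34)(69.27/1010.5).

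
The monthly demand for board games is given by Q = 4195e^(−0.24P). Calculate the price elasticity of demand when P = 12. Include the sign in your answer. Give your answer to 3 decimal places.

-2.880

At P = 12, Q = 235.485.
dQ/dP = −0.24·4195e^(−0.24P) = −0.24Q = -56.516.
ε = (dQ/dP)(P/Q) = (-56.516)(12/235.485).
|ε| > 1, so demand is elastic at this price.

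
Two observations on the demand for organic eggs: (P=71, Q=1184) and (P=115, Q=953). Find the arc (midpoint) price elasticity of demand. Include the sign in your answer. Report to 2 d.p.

ΔQ = 953 − 1184 = -231; ΔP = 115 − 71 = 44.
Midpoints: P̄ = 93.00, Q̄ = 1068.5.
ε = (ΔQ/ΔP)(P̄/Q̄) = (-231/44)(93.00/1068.5).

-0.46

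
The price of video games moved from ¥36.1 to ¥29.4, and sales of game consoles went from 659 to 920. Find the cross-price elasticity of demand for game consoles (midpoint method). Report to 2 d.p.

-1.62

ΔQ_x = 920 − 659 = 261; ΔP_y = 29.4 − 36.1 = -6.7.
Midpoints: P̄_y = 32.75, Q̄_x = 789.5.
ε_xy = (ΔQ_x/ΔP_y)(P̄_y/Q̄_x) = (261/-6.7)(32.75/789.5).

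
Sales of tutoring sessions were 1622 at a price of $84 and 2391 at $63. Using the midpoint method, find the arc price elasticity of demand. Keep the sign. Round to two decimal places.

ΔQ = 2391 − 1622 = 769; ΔP = 63 − 84 = -21.
Midpoints: P̄ = 73.50, Q̄ = 2006.5.
ε = (ΔQ/ΔP)(P̄/Q̄) = (769/-21)(73.50/2006.5).

-1.34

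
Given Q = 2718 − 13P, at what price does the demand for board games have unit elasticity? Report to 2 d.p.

For linear demand Q = a − bP, ε = −bP/(a − bP). |ε| = 1 when bP = a − bP, i.e. P = a/(2b).
P = 2718/(2·13) = 2718/26 = 104.5385.

104.54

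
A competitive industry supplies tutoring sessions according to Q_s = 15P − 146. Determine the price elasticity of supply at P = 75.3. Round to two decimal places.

1.15

At P = 75.3, Q_s = 983.50.
dQ_s/dP = 15.
ε_s = (dQ_s/dP)(P/Q_s) = (15)(75.3/983.50).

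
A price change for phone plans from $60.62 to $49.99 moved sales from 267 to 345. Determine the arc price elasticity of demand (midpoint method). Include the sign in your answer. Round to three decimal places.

ΔQ = 345 − 267 = 78; ΔP = 49.99 − 60.62 = -10.63.
Midpoints: P̄ = 55.30, Q̄ = 306.0.
ε = (ΔQ/ΔP)(P̄/Q̄) = (78/-10.63)(55.30/306.0).

-1.326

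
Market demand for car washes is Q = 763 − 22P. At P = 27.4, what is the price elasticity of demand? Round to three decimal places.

At P = 27.4, Q = 160.200.
dQ/dP = −22.
ε = (dQ/dP)(P/Q) = (-22)(27.4/160.200).

-3.763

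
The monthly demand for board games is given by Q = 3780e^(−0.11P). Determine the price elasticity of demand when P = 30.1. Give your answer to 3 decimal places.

At P = 30.1, Q = 137.893.
dQ/dP = −0.11·3780e^(−0.11P) = −0.11Q = -15.168.
ε = (dQ/dP)(P/Q) = (-15.168)(30.1/137.893).

-3.311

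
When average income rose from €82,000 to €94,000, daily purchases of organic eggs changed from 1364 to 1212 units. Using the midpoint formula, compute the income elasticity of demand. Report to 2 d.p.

ΔQ = -152, ΔI = 12000. Midpoints: Ī = 88,000, Q̄ = 1288.0.
ε_I = (ΔQ/ΔI)(Ī/Q̄) = (-152/12000)(88000/1288.0).
ε_I < 0, so the good is inferior.

-0.87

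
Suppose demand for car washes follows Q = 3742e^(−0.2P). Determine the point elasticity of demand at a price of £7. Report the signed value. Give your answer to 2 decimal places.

-1.40

At P = 7, Q = 922.766.
dQ/dP = −0.2·3742e^(−0.2P) = −0.2Q = -184.553.
ε = (dQ/dP)(P/Q) = (-184.553)(7/922.766).
|ε| > 1, so demand is elastic at this price.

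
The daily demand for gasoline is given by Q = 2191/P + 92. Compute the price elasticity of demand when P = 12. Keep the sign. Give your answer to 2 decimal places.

At P = 12, Q = 274.583.
dQ/dP = −2191/P² = -15.215.
ε = (dQ/dP)(P/Q) = (-15.215)(12/274.583).

-0.66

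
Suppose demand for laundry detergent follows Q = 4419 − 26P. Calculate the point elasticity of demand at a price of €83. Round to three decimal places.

-0.954

At P = 83, Q = 2261.
dQ/dP = −26.
ε = (dQ/dP)(P/Q) = (-26)(83/2261).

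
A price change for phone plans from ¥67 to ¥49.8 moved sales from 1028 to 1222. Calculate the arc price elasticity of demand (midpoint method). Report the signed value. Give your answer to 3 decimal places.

-0.586

ΔQ = 1222 − 1028 = 194; ΔP = 49.8 − 67 = -17.2.
Midpoints: P̄ = 58.40, Q̄ = 1125.0.
ε = (ΔQ/ΔP)(P̄/Q̄) = (194/-17.2)(58.40/1125.0).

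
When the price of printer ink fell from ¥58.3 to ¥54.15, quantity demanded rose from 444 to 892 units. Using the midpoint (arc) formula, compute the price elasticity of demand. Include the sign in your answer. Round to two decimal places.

ΔQ = 892 − 444 = 448; ΔP = 54.15 − 58.3 = -4.15.
Midpoints: P̄ = 56.22, Q̄ = 668.0.
ε = (ΔQ/ΔP)(P̄/Q̄) = (448/-4.15)(56.22/668.0).

-9.09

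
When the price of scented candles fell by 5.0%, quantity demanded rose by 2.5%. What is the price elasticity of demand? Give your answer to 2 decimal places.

ε = %ΔQ / %ΔP = (2.5)/(-5.0) = -0.500.

-0.50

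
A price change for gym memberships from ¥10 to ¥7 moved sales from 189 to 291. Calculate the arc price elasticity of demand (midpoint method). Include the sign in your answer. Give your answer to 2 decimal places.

-1.20

ΔQ = 291 − 189 = 102; ΔP = 7 − 10 = -3.
Midpoints: P̄ = 8.50, Q̄ = 240.0.
ε = (ΔQ/ΔP)(P̄/Q̄) = (102/-3)(8.50/240.0).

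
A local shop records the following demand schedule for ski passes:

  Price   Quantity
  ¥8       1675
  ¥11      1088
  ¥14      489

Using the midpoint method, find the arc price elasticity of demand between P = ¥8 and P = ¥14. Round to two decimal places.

At P = 8, Q = 1675; at P = 14, Q = 489.
ΔQ = -1186, ΔP = 6. Midpoints: P̄ = 11.00, Q̄ = 1082.0.
ε = (ΔQ/ΔP)(P̄/Q̄) = (-1186/6)(11.00/1082.0).

-2.01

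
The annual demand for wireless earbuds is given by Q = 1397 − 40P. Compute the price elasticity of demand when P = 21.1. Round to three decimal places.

At P = 21.1, Q = 553.
dQ/dP = −40.
ε = (dQ/dP)(P/Q) = (-40)(21.1/553).
|ε| > 1, so demand is elastic at this price.

-1.526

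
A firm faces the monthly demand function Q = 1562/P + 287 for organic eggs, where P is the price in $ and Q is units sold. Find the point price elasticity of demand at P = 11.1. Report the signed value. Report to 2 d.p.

At P = 11.1, Q = 427.721.
dQ/dP = −1562/P² = -12.678.
ε = (dQ/dP)(P/Q) = (-12.678)(11.1/427.721).
|ε| < 1, so demand is inelastic at this price.

-0.33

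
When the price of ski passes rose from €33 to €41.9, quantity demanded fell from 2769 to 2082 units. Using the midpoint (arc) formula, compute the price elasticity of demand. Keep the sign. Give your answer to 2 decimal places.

ΔQ = 2082 − 2769 = -687; ΔP = 41.9 − 33 = 8.9.
Midpoints: P̄ = 37.45, Q̄ = 2425.5.
ε = (ΔQ/ΔP)(P̄/Q̄) = (-687/8.9)(37.45/2425.5).

-1.19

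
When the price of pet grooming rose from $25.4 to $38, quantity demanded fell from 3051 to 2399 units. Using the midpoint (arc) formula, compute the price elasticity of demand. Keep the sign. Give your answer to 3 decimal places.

-0.602

ΔQ = 2399 − 3051 = -652; ΔP = 38 − 25.4 = 12.6.
Midpoints: P̄ = 31.70, Q̄ = 2725.0.
ε = (ΔQ/ΔP)(P̄/Q̄) = (-652/12.6)(31.70/2725.0).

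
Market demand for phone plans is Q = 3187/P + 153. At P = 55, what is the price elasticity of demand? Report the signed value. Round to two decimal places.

-0.27

At P = 55, Q = 210.945.
dQ/dP = −3187/P² = -1.054.
ε = (dQ/dP)(P/Q) = (-1.054)(55/210.945).
|ε| < 1, so demand is inelastic at this price.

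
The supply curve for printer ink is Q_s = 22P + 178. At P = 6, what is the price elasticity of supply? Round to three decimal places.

At P = 6, Q_s = 310.
dQ_s/dP = 22.
ε_s = (dQ_s/dP)(P/Q_s) = (22)(6/310).

0.426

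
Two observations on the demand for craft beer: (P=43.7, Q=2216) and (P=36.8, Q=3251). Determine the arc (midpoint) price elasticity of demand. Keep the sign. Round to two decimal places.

ΔQ = 3251 − 2216 = 1035; ΔP = 36.8 − 43.7 = -6.9.
Midpoints: P̄ = 40.25, Q̄ = 2733.5.
ε = (ΔQ/ΔP)(P̄/Q̄) = (1035/-6.9)(40.25/2733.5).

-2.21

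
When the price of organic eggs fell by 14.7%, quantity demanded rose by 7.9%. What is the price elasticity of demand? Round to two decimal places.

ε = %ΔQ / %ΔP = (7.9)/(-14.7) = -0.537.

-0.54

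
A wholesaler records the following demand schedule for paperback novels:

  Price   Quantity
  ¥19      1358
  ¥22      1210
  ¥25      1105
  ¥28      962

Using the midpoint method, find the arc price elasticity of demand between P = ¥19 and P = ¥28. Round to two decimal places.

At P = 19, Q = 1358; at P = 28, Q = 962.
ΔQ = -396, ΔP = 9. Midpoints: P̄ = 23.50, Q̄ = 1160.0.
ε = (ΔQ/ΔP)(P̄/Q̄) = (-396/9)(23.50/1160.0).

-0.89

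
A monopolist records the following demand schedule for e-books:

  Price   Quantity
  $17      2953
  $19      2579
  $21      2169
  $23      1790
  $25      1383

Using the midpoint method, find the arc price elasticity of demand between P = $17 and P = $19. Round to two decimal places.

-1.22

At P = 17, Q = 2953; at P = 19, Q = 2579.
ΔQ = -374, ΔP = 2. Midpoints: P̄ = 18.00, Q̄ = 2766.0.
ε = (ΔQ/ΔP)(P̄/Q̄) = (-374/2)(18.00/2766.0).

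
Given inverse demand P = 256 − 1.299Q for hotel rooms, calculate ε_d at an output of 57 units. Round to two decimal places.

At Q = 57, P = 256 − 1.299(57) = 181.96.
dP/dQ = −1.299, so dQ/dP = 1/(−1.299) = -0.770.
ε = (dQ/dP)(P/Q) = (-0.770)(181.96/57).

-2.46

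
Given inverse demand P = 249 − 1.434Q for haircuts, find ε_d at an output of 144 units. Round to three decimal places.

At Q = 144, P = 249 − 1.434(144) = 42.50.
dP/dQ = −1.434, so dQ/dP = 1/(−1.434) = -0.697.
ε = (dQ/dP)(P/Q) = (-0.697)(42.50/144).

-0.206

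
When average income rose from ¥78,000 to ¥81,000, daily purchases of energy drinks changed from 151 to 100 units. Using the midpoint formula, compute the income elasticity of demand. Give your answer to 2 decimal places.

ΔQ = -51, ΔI = 3000. Midpoints: Ī = 79,500, Q̄ = 125.5.
ε_I = (ΔQ/ΔI)(Ī/Q̄) = (-51/3000)(79500/125.5).
ε_I < 0, so the good is inferior.

-10.77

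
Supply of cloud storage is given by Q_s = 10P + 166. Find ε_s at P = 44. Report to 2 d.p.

0.73

At P = 44, Q_s = 606.
dQ_s/dP = 10.
ε_s = (dQ_s/dP)(P/Q_s) = (10)(44/606).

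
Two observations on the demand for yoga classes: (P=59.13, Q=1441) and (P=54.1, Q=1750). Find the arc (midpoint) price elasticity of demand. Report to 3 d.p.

-2.180

ΔQ = 1750 − 1441 = 309; ΔP = 54.1 − 59.13 = -5.03.
Midpoints: P̄ = 56.62, Q̄ = 1595.5.
ε = (ΔQ/ΔP)(P̄/Q̄) = (309/-5.03)(56.62/1595.5).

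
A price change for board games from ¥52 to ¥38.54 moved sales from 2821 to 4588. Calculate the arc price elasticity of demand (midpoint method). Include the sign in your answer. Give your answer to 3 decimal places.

-1.604

ΔQ = 4588 − 2821 = 1767; ΔP = 38.54 − 52 = -13.46.
Midpoints: P̄ = 45.27, Q̄ = 3704.5.
ε = (ΔQ/ΔP)(P̄/Q̄) = (1767/-13.46)(45.27/3704.5).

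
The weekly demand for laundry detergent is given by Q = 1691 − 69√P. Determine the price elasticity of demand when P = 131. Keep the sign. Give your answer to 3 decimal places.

At P = 131, Q = 901.259.
dQ/dP = −69/(2√P) = -3.014.
ε = (dQ/dP)(P/Q) = (-3.014)(131/901.259).

-0.438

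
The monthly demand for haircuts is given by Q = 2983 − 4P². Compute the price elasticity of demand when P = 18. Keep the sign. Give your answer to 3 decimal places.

At P = 18, Q = 1687.
dQ/dP = −8P = -144.
ε = (dQ/dP)(P/Q) = (-144)(18/1687).

-1.536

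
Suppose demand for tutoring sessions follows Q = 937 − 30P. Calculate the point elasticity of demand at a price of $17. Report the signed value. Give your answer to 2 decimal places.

At P = 17, Q = 427.
dQ/dP = −30.
ε = (dQ/dP)(P/Q) = (-30)(17/427).

-1.19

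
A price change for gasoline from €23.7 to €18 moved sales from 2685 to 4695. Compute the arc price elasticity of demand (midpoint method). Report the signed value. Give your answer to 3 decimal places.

ΔQ = 4695 − 2685 = 2010; ΔP = 18 − 23.7 = -5.7.
Midpoints: P̄ = 20.85, Q̄ = 3690.0.
ε = (ΔQ/ΔP)(P̄/Q̄) = (2010/-5.7)(20.85/3690.0).

-1.993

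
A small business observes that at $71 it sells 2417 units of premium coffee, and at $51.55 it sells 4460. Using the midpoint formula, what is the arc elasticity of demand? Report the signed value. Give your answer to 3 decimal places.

ΔQ = 4460 − 2417 = 2043; ΔP = 51.55 − 71 = -19.45.
Midpoints: P̄ = 61.27, Q̄ = 3438.5.
ε = (ΔQ/ΔP)(P̄/Q̄) = (2043/-19.45)(61.27/3438.5).

-1.872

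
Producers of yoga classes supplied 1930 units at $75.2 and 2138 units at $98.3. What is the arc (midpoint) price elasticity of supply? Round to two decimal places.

ΔQ = 2138 − 1930 = 208; ΔP = 98.3 − 75.2 = 23.1.
Midpoints: P̄ = 86.75, Q̄ = 2034.0.
ε_s = (ΔQ/ΔP)(P̄/Q̄) = (208/23.1)(86.75/2034.0).

0.38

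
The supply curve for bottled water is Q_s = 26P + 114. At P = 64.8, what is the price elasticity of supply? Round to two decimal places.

At P = 64.8, Q_s = 1798.80.
dQ_s/dP = 26.
ε_s = (dQ_s/dP)(P/Q_s) = (26)(64.8/1798.80).

0.94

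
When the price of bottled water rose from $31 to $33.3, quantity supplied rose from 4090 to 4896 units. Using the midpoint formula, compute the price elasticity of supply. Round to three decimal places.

2.508

ΔQ = 4896 − 4090 = 806; ΔP = 33.3 − 31 = 2.3.
Midpoints: P̄ = 32.15, Q̄ = 4493.0.
ε_s = (ΔQ/ΔP)(P̄/Q̄) = (806/2.3)(32.15/4493.0).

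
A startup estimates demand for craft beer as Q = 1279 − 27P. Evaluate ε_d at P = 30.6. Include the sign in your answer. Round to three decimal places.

At P = 30.6, Q = 452.800.
dQ/dP = −27.
ε = (dQ/dP)(P/Q) = (-27)(30.6/452.800).
|ε| > 1, so demand is elastic at this price.

-1.825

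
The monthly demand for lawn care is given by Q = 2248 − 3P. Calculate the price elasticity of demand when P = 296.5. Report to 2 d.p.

-0.65

At P = 296.5, Q = 1358.500.
dQ/dP = −3.
ε = (dQ/dP)(P/Q) = (-3)(296.5/1358.500).
|ε| < 1, so demand is inelastic at this price.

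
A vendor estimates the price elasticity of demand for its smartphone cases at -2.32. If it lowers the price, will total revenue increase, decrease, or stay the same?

increase

|ε| = 2.32 > 1, so demand is elastic. A price cut therefore raises total revenue.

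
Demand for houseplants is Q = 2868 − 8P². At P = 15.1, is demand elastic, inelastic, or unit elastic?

Q = 1043.920, dQ/dP = -241.600.
ε = (dQ/dP)(P/Q) ≈ -3.495.
|ε| = 3.49 > 1.

elastic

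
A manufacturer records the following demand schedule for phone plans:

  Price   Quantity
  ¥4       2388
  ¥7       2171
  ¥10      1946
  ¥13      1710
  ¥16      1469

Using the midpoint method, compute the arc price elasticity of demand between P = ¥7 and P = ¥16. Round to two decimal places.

-0.49

At P = 7, Q = 2171; at P = 16, Q = 1469.
ΔQ = -702, ΔP = 9. Midpoints: P̄ = 11.50, Q̄ = 1820.0.
ε = (ΔQ/ΔP)(P̄/Q̄) = (-702/9)(11.50/1820.0).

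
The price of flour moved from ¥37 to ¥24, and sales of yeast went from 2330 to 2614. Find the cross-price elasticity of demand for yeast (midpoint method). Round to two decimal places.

ΔQ_x = 2614 − 2330 = 284; ΔP_y = 24 − 37 = -13.
Midpoints: P̄_y = 30.50, Q̄_x = 2472.0.
ε_xy = (ΔQ_x/ΔP_y)(P̄_y/Q̄_x) = (284/-13)(30.50/2472.0).
ε_xy < 0, so the goods are complements.

-0.27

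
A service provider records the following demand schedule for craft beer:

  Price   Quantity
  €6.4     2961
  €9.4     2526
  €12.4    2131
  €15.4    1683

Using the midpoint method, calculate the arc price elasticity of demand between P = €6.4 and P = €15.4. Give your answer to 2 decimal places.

At P = 6.4, Q = 2961; at P = 15.4, Q = 1683.
ΔQ = -1278, ΔP = 9.0. Midpoints: P̄ = 10.90, Q̄ = 2322.0.
ε = (ΔQ/ΔP)(P̄/Q̄) = (-1278/9.0)(10.90/2322.0).

-0.67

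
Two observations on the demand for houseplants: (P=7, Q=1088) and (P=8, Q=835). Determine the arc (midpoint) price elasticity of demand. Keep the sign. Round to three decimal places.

ΔQ = 835 − 1088 = -253; ΔP = 8 − 7 = 1.
Midpoints: P̄ = 7.50, Q̄ = 961.5.
ε = (ΔQ/ΔP)(P̄/Q̄) = (-253/1)(7.50/961.5).

-1.973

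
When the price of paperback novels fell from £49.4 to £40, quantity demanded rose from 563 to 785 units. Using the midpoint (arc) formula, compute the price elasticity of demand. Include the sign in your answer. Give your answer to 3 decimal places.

-1.566

ΔQ = 785 − 563 = 222; ΔP = 40 − 49.4 = -9.4.
Midpoints: P̄ = 44.70, Q̄ = 674.0.
ε = (ΔQ/ΔP)(P̄/Q̄) = (222/-9.4)(44.70/674.0).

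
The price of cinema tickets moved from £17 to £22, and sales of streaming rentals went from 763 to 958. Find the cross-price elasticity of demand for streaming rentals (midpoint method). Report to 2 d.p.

0.88

ΔQ_x = 958 − 763 = 195; ΔP_y = 22 − 17 = 5.
Midpoints: P̄_y = 19.50, Q̄_x = 860.5.
ε_xy = (ΔQ_x/ΔP_y)(P̄_y/Q̄_x) = (195/5)(19.50/860.5).
ε_xy > 0, so the goods are substitutes.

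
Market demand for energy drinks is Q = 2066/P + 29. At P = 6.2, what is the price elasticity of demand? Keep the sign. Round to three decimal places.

At P = 6.2, Q = 362.226.
dQ/dP = −2066/P² = -53.746.
ε = (dQ/dP)(P/Q) = (-53.746)(6.2/362.226).

-0.920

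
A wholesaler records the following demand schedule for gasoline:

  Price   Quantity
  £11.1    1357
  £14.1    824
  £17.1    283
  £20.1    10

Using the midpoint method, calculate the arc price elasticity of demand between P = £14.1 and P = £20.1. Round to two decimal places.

-5.56

At P = 14.1, Q = 824; at P = 20.1, Q = 10.
ΔQ = -814, ΔP = 6.0. Midpoints: P̄ = 17.10, Q̄ = 417.0.
ε = (ΔQ/ΔP)(P̄/Q̄) = (-814/6.0)(17.10/417.0).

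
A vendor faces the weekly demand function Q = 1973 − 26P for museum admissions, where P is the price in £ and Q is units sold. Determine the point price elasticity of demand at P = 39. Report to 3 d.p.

At P = 39, Q = 959.
dQ/dP = −26.
ε = (dQ/dP)(P/Q) = (-26)(39/959).
|ε| > 1, so demand is elastic at this price.

-1.057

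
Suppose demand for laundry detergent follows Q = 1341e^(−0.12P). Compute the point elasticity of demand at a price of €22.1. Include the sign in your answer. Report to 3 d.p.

At P = 22.1, Q = 94.554.
dQ/dP = −0.12·1341e^(−0.12P) = −0.12Q = -11.346.
ε = (dQ/dP)(P/Q) = (-11.346)(22.1/94.554).

-2.652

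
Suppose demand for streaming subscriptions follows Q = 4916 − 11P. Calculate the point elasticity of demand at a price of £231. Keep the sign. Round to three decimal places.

-1.070

At P = 231, Q = 2375.
dQ/dP = −11.
ε = (dQ/dP)(P/Q) = (-11)(231/2375).
|ε| > 1, so demand is elastic at this price.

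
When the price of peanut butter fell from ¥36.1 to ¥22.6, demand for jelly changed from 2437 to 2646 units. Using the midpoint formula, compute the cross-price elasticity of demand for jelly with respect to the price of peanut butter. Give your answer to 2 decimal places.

-0.18

ΔQ_x = 2646 − 2437 = 209; ΔP_y = 22.6 − 36.1 = -13.5.
Midpoints: P̄_y = 29.35, Q̄_x = 2541.5.
ε_xy = (ΔQ_x/ΔP_y)(P̄_y/Q̄_x) = (209/-13.5)(29.35/2541.5).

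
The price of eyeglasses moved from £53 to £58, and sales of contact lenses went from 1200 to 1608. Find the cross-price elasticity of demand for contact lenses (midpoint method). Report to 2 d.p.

ΔQ_x = 1608 − 1200 = 408; ΔP_y = 58 − 53 = 5.
Midpoints: P̄_y = 55.50, Q̄_x = 1404.0.
ε_xy = (ΔQ_x/ΔP_y)(P̄_y/Q̄_x) = (408/5)(55.50/1404.0).

3.23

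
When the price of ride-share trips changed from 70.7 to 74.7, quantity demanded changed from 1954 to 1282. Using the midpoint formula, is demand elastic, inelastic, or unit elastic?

Arc ε ≈ -7.549.
|ε| = 7.55 > 1.

elastic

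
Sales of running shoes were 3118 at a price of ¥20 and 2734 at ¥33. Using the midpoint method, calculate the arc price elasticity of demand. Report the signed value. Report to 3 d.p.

ΔQ = 2734 − 3118 = -384; ΔP = 33 − 20 = 13.
Midpoints: P̄ = 26.50, Q̄ = 2926.0.
ε = (ΔQ/ΔP)(P̄/Q̄) = (-384/13)(26.50/2926.0).

-0.268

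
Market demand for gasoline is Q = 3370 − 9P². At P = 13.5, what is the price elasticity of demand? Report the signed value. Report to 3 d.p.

-1.897

At P = 13.5, Q = 1729.750.
dQ/dP = −18P = -243.
ε = (dQ/dP)(P/Q) = (-243)(13.5/1729.750).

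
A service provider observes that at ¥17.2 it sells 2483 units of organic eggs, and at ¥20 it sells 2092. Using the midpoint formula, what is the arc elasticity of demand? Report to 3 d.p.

ΔQ = 2092 − 2483 = -391; ΔP = 20 − 17.2 = 2.8.
Midpoints: P̄ = 18.60, Q̄ = 2287.5.
ε = (ΔQ/ΔP)(P̄/Q̄) = (-391/2.8)(18.60/2287.5).

-1.135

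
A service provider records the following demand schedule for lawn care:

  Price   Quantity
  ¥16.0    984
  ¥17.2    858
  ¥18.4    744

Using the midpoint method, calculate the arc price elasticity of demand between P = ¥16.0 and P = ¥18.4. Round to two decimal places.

-1.99

At P = 16.0, Q = 984; at P = 18.4, Q = 744.
ΔQ = -240, ΔP = 2.4. Midpoints: P̄ = 17.20, Q̄ = 864.0.
ε = (ΔQ/ΔP)(P̄/Q̄) = (-240/2.4)(17.20/864.0).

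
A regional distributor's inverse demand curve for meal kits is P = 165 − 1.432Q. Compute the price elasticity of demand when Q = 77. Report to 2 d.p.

-0.50

At Q = 77, P = 165 − 1.432(77) = 54.74.
dP/dQ = −1.432, so dQ/dP = 1/(−1.432) = -0.698.
ε = (dQ/dP)(P/Q) = (-0.698)(54.74/77).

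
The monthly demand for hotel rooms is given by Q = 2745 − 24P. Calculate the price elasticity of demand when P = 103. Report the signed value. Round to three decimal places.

At P = 103, Q = 273.
dQ/dP = −24.
ε = (dQ/dP)(P/Q) = (-24)(103/273).
|ε| > 1, so demand is elastic at this price.

-9.055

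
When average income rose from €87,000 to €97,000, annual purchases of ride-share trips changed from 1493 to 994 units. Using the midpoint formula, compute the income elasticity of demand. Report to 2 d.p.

ΔQ = -499, ΔI = 10000. Midpoints: Ī = 92,000, Q̄ = 1243.5.
ε_I = (ΔQ/ΔI)(Ī/Q̄) = (-499/10000)(92000/1243.5).

-3.69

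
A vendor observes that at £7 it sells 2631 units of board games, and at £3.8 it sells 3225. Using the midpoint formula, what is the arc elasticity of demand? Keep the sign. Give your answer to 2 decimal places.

ΔQ = 3225 − 2631 = 594; ΔP = 3.8 − 7 = -3.2.
Midpoints: P̄ = 5.40, Q̄ = 2928.0.
ε = (ΔQ/ΔP)(P̄/Q̄) = (594/-3.2)(5.40/2928.0).

-0.34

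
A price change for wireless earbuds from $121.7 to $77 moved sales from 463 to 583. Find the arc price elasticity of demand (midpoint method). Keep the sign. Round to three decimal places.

ΔQ = 583 − 463 = 120; ΔP = 77 − 121.7 = -44.7.
Midpoints: P̄ = 99.35, Q̄ = 523.0.
ε = (ΔQ/ΔP)(P̄/Q̄) = (120/-44.7)(99.35/523.0).

-0.510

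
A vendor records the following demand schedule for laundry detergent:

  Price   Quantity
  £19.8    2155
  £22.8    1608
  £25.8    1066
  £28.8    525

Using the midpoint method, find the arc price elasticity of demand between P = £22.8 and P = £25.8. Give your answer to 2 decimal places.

At P = 22.8, Q = 1608; at P = 25.8, Q = 1066.
ΔQ = -542, ΔP = 3.0. Midpoints: P̄ = 24.30, Q̄ = 1337.0.
ε = (ΔQ/ΔP)(P̄/Q̄) = (-542/3.0)(24.30/1337.0).

-3.28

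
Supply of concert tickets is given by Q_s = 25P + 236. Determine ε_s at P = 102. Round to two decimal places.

0.92

At P = 102, Q_s = 2786.
dQ_s/dP = 25.
ε_s = (dQ_s/dP)(P/Q_s) = (25)(102/2786).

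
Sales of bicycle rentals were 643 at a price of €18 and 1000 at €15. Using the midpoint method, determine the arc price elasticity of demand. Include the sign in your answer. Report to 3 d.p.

-2.390

ΔQ = 1000 − 643 = 357; ΔP = 15 − 18 = -3.
Midpoints: P̄ = 16.50, Q̄ = 821.5.
ε = (ΔQ/ΔP)(P̄/Q̄) = (357/-3)(16.50/821.5).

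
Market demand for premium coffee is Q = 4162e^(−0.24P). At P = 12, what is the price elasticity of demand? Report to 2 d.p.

At P = 12, Q = 233.633.
dQ/dP = −0.24·4162e^(−0.24P) = −0.24Q = -56.072.
ε = (dQ/dP)(P/Q) = (-56.072)(12/233.633).

-2.88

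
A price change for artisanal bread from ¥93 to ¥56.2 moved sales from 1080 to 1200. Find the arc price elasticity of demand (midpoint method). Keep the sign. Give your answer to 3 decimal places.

ΔQ = 1200 − 1080 = 120; ΔP = 56.2 − 93 = -36.8.
Midpoints: P̄ = 74.60, Q̄ = 1140.0.
ε = (ΔQ/ΔP)(P̄/Q̄) = (120/-36.8)(74.60/1140.0).

-0.213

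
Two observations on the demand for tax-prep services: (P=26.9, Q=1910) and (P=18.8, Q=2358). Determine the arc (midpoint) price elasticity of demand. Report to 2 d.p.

ΔQ = 2358 − 1910 = 448; ΔP = 18.8 − 26.9 = -8.1.
Midpoints: P̄ = 22.85, Q̄ = 2134.0.
ε = (ΔQ/ΔP)(P̄/Q̄) = (448/-8.1)(22.85/2134.0).

-0.59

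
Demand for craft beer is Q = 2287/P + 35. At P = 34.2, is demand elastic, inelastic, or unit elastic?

Q = 101.871, dQ/dP = -1.955.
ε = (dQ/dP)(P/Q) ≈ -0.656.
|ε| = 0.66 < 1.

inelastic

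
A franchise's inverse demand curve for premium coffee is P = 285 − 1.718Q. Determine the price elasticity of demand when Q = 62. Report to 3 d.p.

At Q = 62, P = 285 − 1.718(62) = 178.48.
dP/dQ = −1.718, so dQ/dP = 1/(−1.718) = -0.582.
ε = (dQ/dP)(P/Q) = (-0.582)(178.48/62).

-1.676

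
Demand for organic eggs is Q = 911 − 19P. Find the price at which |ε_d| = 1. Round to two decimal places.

23.97

For linear demand Q = a − bP, ε = −bP/(a − bP). |ε| = 1 when bP = a − bP, i.e. P = a/(2b).
P = 911/(2·19) = 911/38 = 23.9737.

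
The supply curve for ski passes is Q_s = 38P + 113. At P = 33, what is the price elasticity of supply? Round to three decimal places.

0.917

At P = 33, Q_s = 1367.
dQ_s/dP = 38.
ε_s = (dQ_s/dP)(P/Q_s) = (38)(33/1367).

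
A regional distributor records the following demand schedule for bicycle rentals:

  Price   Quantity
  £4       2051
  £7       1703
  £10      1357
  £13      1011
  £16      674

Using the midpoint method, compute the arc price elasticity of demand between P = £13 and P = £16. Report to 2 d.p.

-1.93

At P = 13, Q = 1011; at P = 16, Q = 674.
ΔQ = -337, ΔP = 3. Midpoints: P̄ = 14.50, Q̄ = 842.5.
ε = (ΔQ/ΔP)(P̄/Q̄) = (-337/3)(14.50/842.5).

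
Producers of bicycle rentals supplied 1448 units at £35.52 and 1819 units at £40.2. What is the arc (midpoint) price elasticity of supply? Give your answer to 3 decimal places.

1.837

ΔQ = 1819 − 1448 = 371; ΔP = 40.2 − 35.52 = 4.68.
Midpoints: P̄ = 37.86, Q̄ = 1633.5.
ε_s = (ΔQ/ΔP)(P̄/Q̄) = (371/4.68)(37.86/1633.5).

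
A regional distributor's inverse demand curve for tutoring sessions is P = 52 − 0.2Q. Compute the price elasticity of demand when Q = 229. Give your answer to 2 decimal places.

-0.14

At Q = 229, P = 52 − 0.2(229) = 6.20.
dP/dQ = −0.2, so dQ/dP = 1/(−0.2) = -5.000.
ε = (dQ/dP)(P/Q) = (-5.000)(6.20/229).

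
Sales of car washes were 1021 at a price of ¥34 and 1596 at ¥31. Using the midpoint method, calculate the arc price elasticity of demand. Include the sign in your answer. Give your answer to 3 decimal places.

ΔQ = 1596 − 1021 = 575; ΔP = 31 − 34 = -3.
Midpoints: P̄ = 32.50, Q̄ = 1308.5.
ε = (ΔQ/ΔP)(P̄/Q̄) = (575/-3)(32.50/1308.5).

-4.761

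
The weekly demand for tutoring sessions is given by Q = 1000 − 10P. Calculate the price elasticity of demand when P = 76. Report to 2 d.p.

At P = 76, Q = 240.
dQ/dP = −10.
ε = (dQ/dP)(P/Q) = (-10)(76/240).

-3.17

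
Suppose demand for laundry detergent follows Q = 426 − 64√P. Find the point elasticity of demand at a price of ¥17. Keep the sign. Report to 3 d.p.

At P = 17, Q = 162.121.
dQ/dP = −64/(2√P) = -7.761.
ε = (dQ/dP)(P/Q) = (-7.761)(17/162.121).
|ε| < 1, so demand is inelastic at this price.

-0.814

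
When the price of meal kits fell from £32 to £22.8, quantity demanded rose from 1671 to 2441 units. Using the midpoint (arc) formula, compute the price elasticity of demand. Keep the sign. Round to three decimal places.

-1.115

ΔQ = 2441 − 1671 = 770; ΔP = 22.8 − 32 = -9.2.
Midpoints: P̄ = 27.40, Q̄ = 2056.0.
ε = (ΔQ/ΔP)(P̄/Q̄) = (770/-9.2)(27.40/2056.0).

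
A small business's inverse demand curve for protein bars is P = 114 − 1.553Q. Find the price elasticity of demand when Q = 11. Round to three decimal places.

At Q = 11, P = 114 − 1.553(11) = 96.92.
dP/dQ = −1.553, so dQ/dP = 1/(−1.553) = -0.644.
ε = (dQ/dP)(P/Q) = (-0.644)(96.92/11).

-5.673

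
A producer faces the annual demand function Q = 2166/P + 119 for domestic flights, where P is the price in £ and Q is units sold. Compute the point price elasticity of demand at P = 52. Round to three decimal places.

At P = 52, Q = 160.654.
dQ/dP = −2166/P² = -0.801.
ε = (dQ/dP)(P/Q) = (-0.801)(52/160.654).
|ε| < 1, so demand is inelastic at this price.

-0.259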